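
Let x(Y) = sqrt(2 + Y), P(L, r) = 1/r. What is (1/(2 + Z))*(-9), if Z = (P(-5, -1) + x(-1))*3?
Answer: -9/2 ≈ -4.5000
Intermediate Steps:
Z = 0 (Z = (1/(-1) + sqrt(2 - 1))*3 = (-1 + sqrt(1))*3 = (-1 + 1)*3 = 0*3 = 0)
(1/(2 + Z))*(-9) = (1/(2 + 0))*(-9) = (1/2)*(-9) = -9/2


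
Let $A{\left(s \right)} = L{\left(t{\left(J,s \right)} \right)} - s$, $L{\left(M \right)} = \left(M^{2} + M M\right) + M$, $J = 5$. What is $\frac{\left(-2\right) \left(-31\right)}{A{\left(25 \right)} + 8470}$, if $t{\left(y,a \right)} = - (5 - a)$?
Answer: $\frac{62}{9265} \approx 0.0066919$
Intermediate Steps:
$t{\left(y,a \right)} = -5 + a$
$L{\left(M \right)} = M + 2 M^{2}$ ($L{\left(M \right)} = \left(M^{2} + M^{2}\right) + M = 2 M^{2} + M = M + 2 M^{2}$)
$A{\left(s \right)} = - s + \left(-9 + 2 s\right) \left(-5 + s\right)$ ($A{\left(s \right)} = \left(-5 + s\right) \left(1 + 2 \left(-5 + s\right)\right) - s = \left(-5 + s\right) \left(1 + \left(-10 + 2 s\right)\right) - s = \left(-5 + s\right) \left(-9 + 2 s\right) - s = \left(-9 + 2 s\right) \left(-5 + s\right) - s = - s + \left(-9 + 2 s\right) \left(-5 + s\right)$)
$\frac{\left(-2\right) \left(-31\right)}{A{\left(25 \right)} + 8470} = \frac{\left(-2\right) \left(-31\right)}{\left(\left(-1\right) 25 + \left(-9 + 2 \cdot 25\right) \left(-5 + 25\right)\right) + 8470} = \frac{1}{\left(-25 + \left(-9 + 50\right) 20\right) + 8470} \cdot 62 = \frac{1}{\left(-25 + 41 \cdot 20\right) + 8470} \cdot 62 = \frac{1}{\left(-25 + 820\right) + 8470} \cdot 62 = \frac{1}{795 + 8470} \cdot 62 = \frac{1}{9265} \cdot 62 = \frac{62}{9265}$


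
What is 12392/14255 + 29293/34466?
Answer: 844674387/491312830 ≈ 1.7192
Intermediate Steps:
12392/14255 + 29293/34466 = 844674387/491312830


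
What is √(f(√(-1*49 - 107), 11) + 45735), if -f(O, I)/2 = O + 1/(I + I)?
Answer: 2*√(1383481 - 121*I*√39)/11 ≈ 213.86 - 0.058403*I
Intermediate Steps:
f(O, I) = -1/I - 2*O (f(O, I) = -2*(O + 1/(I + I)) = -2*(O + 1/(2*I)) = -1/I - 2*O)
√(f(√(-1*49 - 107), 11) + 45735) = √((-1/11 - 2*√(-1*49 - 107)) + 45735) = √((-1*1/11 - 2*√(-49 - 107)) + 45735) = √((-1/11 - 4*I*√39) + 45735) = √(503084/11 - 4*I*√39)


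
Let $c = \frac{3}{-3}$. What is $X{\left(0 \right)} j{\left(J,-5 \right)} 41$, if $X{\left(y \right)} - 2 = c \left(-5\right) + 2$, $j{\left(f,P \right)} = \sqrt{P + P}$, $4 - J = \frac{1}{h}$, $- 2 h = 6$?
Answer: $369 i \sqrt{10} \approx 1166.9 i$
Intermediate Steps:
$h = -3$ ($h = \left(- \frac{1}{2}\right) 6 = -3$)
$J = \frac{13}{3}$ ($J = 4 - \frac{1}{-3} = 4 - - \frac{1}{3} = 4 + \frac{1}{3} = \frac{13}{3} \approx 4.3333$)
$c = -1$ ($c = 3 \left(- \frac{1}{3}\right) = -1$)
$j{\left(f,P \right)} = \sqrt{2} \sqrt{P}$ ($j{\left(f,P \right)} = \sqrt{2 P} = \sqrt{2} \sqrt{P}$)
$X{\left(y \right)} = 9$ ($X{\left(y \right)} = 2 + \left(\left(-1\right) \left(-5\right) + 2\right) = 2 + \left(5 + 2\right) = 2 + 7 = 9$)
$X{\left(0 \right)} j{\left(J,-5 \right)} 41 = 9 \sqrt{2} \sqrt{-5} \cdot 41 = 9 \sqrt{2} i \sqrt{5} \cdot 41 = 9 i \sqrt{10} \cdot 41 = 369 i \sqrt{10}$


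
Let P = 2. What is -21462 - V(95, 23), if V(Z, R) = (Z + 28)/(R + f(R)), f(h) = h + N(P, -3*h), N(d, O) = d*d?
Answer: -1073223/50 ≈ -21464.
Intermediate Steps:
N(d, O) = d²
f(h) = 4 + h (f(h) = h + 2² = h + 4 = 4 + h)
V(Z, R) = (28 + Z)/(4 + 2*R) (V(Z, R) = (Z + 28)/(R + (4 + R)) = (28 + Z)/(4 + 2*R))
-21462 - V(95, 23) = -21462 - (28 + 95)/(2*(2 + 23)) = -21462 - 123/(2*25) = -21462 - 1*123/50 = -21462 - 123/50 = -1073223/50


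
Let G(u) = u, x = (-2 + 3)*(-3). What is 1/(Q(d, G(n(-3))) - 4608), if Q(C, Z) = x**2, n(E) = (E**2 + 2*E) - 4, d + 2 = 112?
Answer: -1/4599 ≈ -0.00021744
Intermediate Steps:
d = 110 (d = -2 + 112 = 110)
x = -3 (x = 1*(-3) = -3)
n(E) = -4 + E**2 + 2*E
Q(C, Z) = 9 (Q(C, Z) = (-3)**2 = 9)
1/(Q(d, G(n(-3))) - 4608) = 1/(9 - 4608) = 1/(-4599) = -1/4599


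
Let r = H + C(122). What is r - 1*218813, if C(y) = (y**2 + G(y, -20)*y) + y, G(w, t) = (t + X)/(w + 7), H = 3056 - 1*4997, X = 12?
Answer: -26542468/129 ≈ -2.0576e+5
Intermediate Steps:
H = -1941 (H = 3056 - 4997 = -1941)
G(w, t) = (12 + t)/(7 + w) (G(w, t) = (t + 12)/(w + 7) = (12 + t)/(7 + w))
C(y) = y + y**2 - 8*y/(7 + y) (C(y) = (y**2 + ((12 - 20)/(7 + y))*y) + y = (y**2 + (-8/(7 + y))*y) + y = (y**2 - 8*y/(7 + y)) + y = y + y**2 - 8*y/(7 + y))
r = 1684409/129 (r = -1941 + 122*(-8 + (1 + 122)*(7 + 122))/(7 + 122) = -1941 + 122*(-8 + 123*129)/129 = -1941 + 122*(1/129)*(-8 + 15867) = -1941 + 122*(1/129)*15859 = -1941 + 1934798/129 = 1684409/129 ≈ 13057.)
r - 1*218813 = 1684409/129 - 1*218813 = 1684409/129 - 218813 = -26542468/129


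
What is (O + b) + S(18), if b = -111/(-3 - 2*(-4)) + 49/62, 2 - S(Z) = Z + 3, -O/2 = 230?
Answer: -155127/310 ≈ -500.41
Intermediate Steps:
O = -460 (O = -2*230 = -460)
S(Z) = -1 - Z (S(Z) = 2 - (Z + 3) = 2 - (3 + Z) = 2 + (-3 - Z) = -1 - Z)
b = -6637/310 (b = -111/(-3 + 8) + 49*(1/62) = -111/5 + 49/62 = -6637/310 ≈ -21.410)
(O + b) + S(18) = (-460 - 6637/310) + (-1 - 1*18) = -149237/310 + (-1 - 18) = -149237/310 - 19 = -155127/310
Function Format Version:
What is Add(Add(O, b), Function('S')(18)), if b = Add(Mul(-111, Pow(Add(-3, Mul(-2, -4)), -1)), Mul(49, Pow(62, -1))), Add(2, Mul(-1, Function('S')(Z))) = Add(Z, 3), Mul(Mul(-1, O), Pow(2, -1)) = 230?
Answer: Rational(-155127, 310) ≈ -500.41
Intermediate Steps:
O = -460 (O = Mul(-2, 230) = -460)
Function('S')(Z) = Add(-1, Mul(-1, Z)) (Function('S')(Z) = Add(2, Mul(-1, Add(Z, 3))) = Add(2, Mul(-1, Add(3, Z))) = Add(2, Add(-3, Mul(-1, Z))) = Add(-1, Mul(-1, Z)))
b = Rational(-6637, 310) (b = Add(Mul(-111, Pow(Add(-3, 8), -1)), Mul(49, Rational(1, 62))) = Add(Mul(-111, Pow(5, -1)), Rational(49, 62)) = Add(Mul(-111, Rational(1, 5)), Rational(49, 62)) = Add(Rational(-111, 5), Rational(49, 62)) = Rational(-6637, 310) ≈ -21.410)
Add(Add(O, b), Function('S')(18)) = Add(Add(-460, Rational(-6637, 310)), Add(-1, Mul(-1, 18))) = Add(Rational(-149237, 310), Add(-1, -18)) = Add(Rational(-149237, 310), -19) = Rational(-155127, 310)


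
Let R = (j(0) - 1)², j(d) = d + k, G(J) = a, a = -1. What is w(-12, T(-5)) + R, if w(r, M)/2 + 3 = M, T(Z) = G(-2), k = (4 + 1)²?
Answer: 568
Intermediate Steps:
G(J) = -1
k = 25 (k = 5² = 25)
T(Z) = -1
w(r, M) = -6 + 2*M
j(d) = 25 + d (j(d) = d + 25 = 25 + d)
R = 576 (R = ((25 + 0) - 1)² = (25 - 1)² = 24² = 576)
w(-12, T(-5)) + R = (-6 + 2*(-1)) + 576 = (-6 - 2) + 576 = -8 + 576 = 568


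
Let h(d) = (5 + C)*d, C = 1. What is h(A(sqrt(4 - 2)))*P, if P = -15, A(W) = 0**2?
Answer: 0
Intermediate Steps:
A(W) = 0
h(d) = 6*d (h(d) = (5 + 1)*d = 6*d)
h(A(sqrt(4 - 2)))*P = (6*0)*(-15) = 0*(-15) = 0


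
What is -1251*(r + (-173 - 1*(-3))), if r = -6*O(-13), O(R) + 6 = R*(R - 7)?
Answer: 2119194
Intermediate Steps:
O(R) = -6 + R*(-7 + R) (O(R) = -6 + R*(R - 7) = -6 + R*(-7 + R))
r = -1524 (r = -6*(-6 + (-13)² - 7*(-13)) = -6*(-6 + 169 + 91) = -6*254 = -1524)
-1251*(r + (-173 - 1*(-3))) = -1251*(-1524 + (-173 - 1*(-3))) = -1251*(-1524 + (-173 + 3)) = -1251*(-1524 - 170) = -1251*(-1694) = 2119194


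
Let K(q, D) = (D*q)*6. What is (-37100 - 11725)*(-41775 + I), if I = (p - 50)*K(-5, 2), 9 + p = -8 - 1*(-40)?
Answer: 1960567875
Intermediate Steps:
K(q, D) = 6*D*q
p = 23 (p = -9 + (-8 - 1*(-40)) = -9 + (-8 + 40) = -9 + 32 = 23)
I = 1620 (I = (23 - 50)*(6*2*(-5)) = -27*(-60) = 1620)
(-37100 - 11725)*(-41775 + I) = (-37100 - 11725)*(-41775 + 1620) = -48825*(-40155) = 1960567875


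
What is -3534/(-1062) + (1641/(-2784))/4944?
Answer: 900751343/270693888 ≈ 3.3276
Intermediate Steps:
-3534/(-1062) + (1641/(-2784))/4944 = -3534*(-1/1062) + (1641*(-1/2784))*(1/4944) = 589/177 - 547/928*1/4944 = 589/177 - 547/4588032 = 900751343/270693888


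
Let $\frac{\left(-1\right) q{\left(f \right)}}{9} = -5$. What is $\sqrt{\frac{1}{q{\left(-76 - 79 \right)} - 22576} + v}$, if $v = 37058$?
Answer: $\frac{\sqrt{18812344000207}}{22531} \approx 192.5$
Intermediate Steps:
$q{\left(f \right)} = 45$ ($q{\left(f \right)} = \left(-9\right) \left(-5\right) = 45$)
$\sqrt{\frac{1}{q{\left(-76 - 79 \right)} - 22576} + v} = \sqrt{\frac{1}{45 - 22576} + 37058} = \sqrt{\frac{1}{-22531} + 37058} = \sqrt{- \frac{1}{22531} + 37058} = \sqrt{\frac{834953797}{22531}} = \frac{\sqrt{18812344000207}}{22531}$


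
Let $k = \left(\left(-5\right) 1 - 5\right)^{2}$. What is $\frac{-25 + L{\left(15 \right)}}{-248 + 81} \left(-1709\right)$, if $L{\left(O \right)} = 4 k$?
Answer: $\frac{640875}{167} \approx 3837.6$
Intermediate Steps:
$k = 100$ ($k = \left(-5 - 5\right)^{2} = \left(-10\right)^{2} = 100$)
$L{\left(O \right)} = 400$ ($L{\left(O \right)} = 4 \cdot 100 = 400$)
$\frac{-25 + L{\left(15 \right)}}{-248 + 81} \left(-1709\right) = \frac{-25 + 400}{-248 + 81} \left(-1709\right) = \frac{375}{-167} \left(-1709\right) = 375 \left(- \frac{1}{167}\right) \left(-1709\right) = \left(- \frac{375}{167}\right) \left(-1709\right) = \frac{640875}{167}$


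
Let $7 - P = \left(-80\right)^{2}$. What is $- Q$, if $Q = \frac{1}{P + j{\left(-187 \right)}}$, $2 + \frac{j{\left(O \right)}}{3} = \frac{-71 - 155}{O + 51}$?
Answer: $\frac{68}{434793} \approx 0.0001564$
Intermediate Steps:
$j{\left(O \right)} = -6 - \frac{678}{51 + O}$ ($j{\left(O \right)} = -6 + 3 \frac{-71 - 155}{O + 51} = -6 + 3 \left(- \frac{226}{51 + O}\right) = -6 - \frac{678}{51 + O}$)
$P = -6393$ ($P = 7 - \left(-80\right)^{2} = 7 - 6400 = -6393$)
$Q = - \frac{68}{434793}$ ($Q = \frac{1}{-6393 + \frac{6 \left(-164 - -187\right)}{51 - 187}} = \frac{1}{-6393 + \frac{6 \left(-164 + 187\right)}{-136}} = \frac{1}{-6393 + 6 \left(- \frac{1}{136}\right) 23} = \frac{1}{-6393 - \frac{69}{68}} = \frac{1}{- \frac{434793}{68}} = - \frac{68}{434793} \approx -0.0001564$)
$- Q = \left(-1\right) \left(- \frac{68}{434793}\right) = \frac{68}{434793}$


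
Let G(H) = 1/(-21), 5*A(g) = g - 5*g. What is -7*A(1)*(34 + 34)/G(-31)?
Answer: -39984/5 ≈ -7996.8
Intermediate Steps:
A(g) = -4*g/5 (A(g) = (g - 5*g)/5 = (-4*g)/5 = -4*g/5)
G(H) = -1/21
-7*A(1)*(34 + 34)/G(-31) = -7*(-⅘*1)*(34 + 34)/(-1/21) = -7*(-⅘*68)*(-21) = -(-1904)*(-21)/5 = -7*5712/5 = -39984/5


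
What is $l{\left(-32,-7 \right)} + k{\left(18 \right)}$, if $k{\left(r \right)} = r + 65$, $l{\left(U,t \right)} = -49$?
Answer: $34$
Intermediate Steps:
$k{\left(r \right)} = 65 + r$
$l{\left(-32,-7 \right)} + k{\left(18 \right)} = -49 + \left(65 + 18\right) = -49 + 83 = 34$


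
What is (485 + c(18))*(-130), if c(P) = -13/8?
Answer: -251355/4 ≈ -62839.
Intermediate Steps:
c(P) = -13/8 (c(P) = -13*⅛ = -13/8)
(485 + c(18))*(-130) = (485 - 13/8)*(-130) = (3867/8)*(-130) = -251355/4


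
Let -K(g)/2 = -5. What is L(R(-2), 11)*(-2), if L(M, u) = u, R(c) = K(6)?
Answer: -22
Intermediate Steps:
K(g) = 10 (K(g) = -2*(-5) = 10)
R(c) = 10
L(R(-2), 11)*(-2) = 11*(-2) = -22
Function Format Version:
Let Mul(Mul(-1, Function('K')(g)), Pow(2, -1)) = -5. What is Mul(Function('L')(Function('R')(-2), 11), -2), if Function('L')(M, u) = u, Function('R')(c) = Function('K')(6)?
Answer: -22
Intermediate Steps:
Function('K')(g) = 10 (Function('K')(g) = Mul(-2, -5) = 10)
Function('R')(c) = 10
Mul(Function('L')(Function('R')(-2), 11), -2) = Mul(11, -2) = -22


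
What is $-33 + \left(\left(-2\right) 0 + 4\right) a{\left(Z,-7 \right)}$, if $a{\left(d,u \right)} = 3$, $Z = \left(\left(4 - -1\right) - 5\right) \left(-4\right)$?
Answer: $-21$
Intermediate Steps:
$Z = 0$ ($Z = \left(\left(4 + 1\right) - 5\right) \left(-4\right) = \left(5 - 5\right) \left(-4\right) = 0 \left(-4\right) = 0$)
$-33 + \left(\left(-2\right) 0 + 4\right) a{\left(Z,-7 \right)} = -33 + \left(\left(-2\right) 0 + 4\right) 3 = -33 + \left(0 + 4\right) 3 = -33 + 4 \cdot 3 = -33 + 12 = -21$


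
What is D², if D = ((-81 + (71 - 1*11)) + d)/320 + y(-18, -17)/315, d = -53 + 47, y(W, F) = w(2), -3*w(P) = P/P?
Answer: 26697889/3657830400 ≈ 0.0072988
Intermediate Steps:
w(P) = -⅓ (w(P) = -P/(3*P) = -⅓*1 = -⅓)
y(W, F) = -⅓
d = -6
D = -5167/60480 (D = ((-81 + (71 - 1*11)) - 6)/320 - ⅓/315 = ((-81 + (71 - 11)) - 6)*(1/320) - ⅓*1/315 = ((-81 + 60) - 6)*(1/320) - 1/945 = (-21 - 6)*(1/320) - 1/945 = -27*1/320 - 1/945 = -27/320 - 1/945 = -5167/60480 ≈ -0.085433)
D² = (-5167/60480)² = 26697889/3657830400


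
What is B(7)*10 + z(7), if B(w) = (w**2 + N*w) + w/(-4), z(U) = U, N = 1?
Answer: 1099/2 ≈ 549.50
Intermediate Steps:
B(w) = w**2 + 3*w/4 (B(w) = (w**2 + 1*w) + w/(-4) = (w**2 + w) + w*(-1/4) = (w + w**2) - w/4 = w**2 + 3*w/4)
B(7)*10 + z(7) = ((1/4)*7*(3 + 4*7))*10 + 7 = ((1/4)*7*(3 + 28))*10 + 7 = ((1/4)*7*31)*10 + 7 = (217/4)*10 + 7 = 1085/2 + 7 = 1099/2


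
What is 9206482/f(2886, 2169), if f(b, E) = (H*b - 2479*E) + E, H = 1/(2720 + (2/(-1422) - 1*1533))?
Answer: -3884932861396/2268038732823 ≈ -1.7129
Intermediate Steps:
H = 711/843956 (H = 1/(2720 + (2*(-1/1422) - 1533)) = 1/(2720 + (-1/711 - 1533)) = 1/(2720 - 1089964/711) = 1/(843956/711) = 711/843956 ≈ 0.00084246)
f(b, E) = -2478*E + 711*b/843956 (f(b, E) = (711*b/843956 - 2479*E) + E = (-2479*E + 711*b/843956) + E = -2478*E + 711*b/843956)
9206482/f(2886, 2169) = 9206482/(-2478*2169 + (711/843956)*2886) = 9206482/(-5374782 + 1025973/421978) = 9206482/(-2268038732823/421978) = 9206482*(-421978/2268038732823) = -3884932861396/2268038732823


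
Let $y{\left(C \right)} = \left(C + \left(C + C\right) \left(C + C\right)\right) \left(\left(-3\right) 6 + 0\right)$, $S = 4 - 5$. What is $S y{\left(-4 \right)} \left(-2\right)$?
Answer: $-2160$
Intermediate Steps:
$S = -1$ ($S = 4 - 5 = -1$)
$y{\left(C \right)} = - 72 C^{2} - 18 C$ ($y{\left(C \right)} = \left(C + 2 C 2 C\right) \left(-18 + 0\right) = \left(C + 4 C^{2}\right) \left(-18\right) = - 72 C^{2} - 18 C$)
$S y{\left(-4 \right)} \left(-2\right) = - \left(-18\right) \left(-4\right) \left(1 + 4 \left(-4\right)\right) \left(-2\right) = - \left(-18\right) \left(-4\right) \left(1 - 16\right) \left(-2\right) = - \left(-18\right) \left(-4\right) \left(-15\right) \left(-2\right) = \left(-1\right) \left(-1080\right) \left(-2\right) = 1080 \left(-2\right) = -2160$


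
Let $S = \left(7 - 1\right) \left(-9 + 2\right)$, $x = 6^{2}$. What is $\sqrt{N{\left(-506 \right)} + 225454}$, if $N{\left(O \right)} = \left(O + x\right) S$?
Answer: $\sqrt{245194} \approx 495.17$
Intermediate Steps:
$x = 36$
$S = -42$ ($S = 6 \left(-7\right) = -42$)
$N{\left(O \right)} = -1512 - 42 O$ ($N{\left(O \right)} = \left(O + 36\right) \left(-42\right) = \left(36 + O\right) \left(-42\right) = -1512 - 42 O$)
$\sqrt{N{\left(-506 \right)} + 225454} = \sqrt{\left(-1512 - -21252\right) + 225454} = \sqrt{\left(-1512 + 21252\right) + 225454} = \sqrt{19740 + 225454} = \sqrt{245194}$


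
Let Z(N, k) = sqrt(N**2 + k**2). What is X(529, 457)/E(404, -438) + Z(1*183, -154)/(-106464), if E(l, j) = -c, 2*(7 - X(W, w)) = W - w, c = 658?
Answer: 29/658 - sqrt(57205)/106464 ≈ 0.041826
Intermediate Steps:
X(W, w) = 7 + w/2 - W/2 (X(W, w) = 7 - (W - w)/2 = 7 + (w/2 - W/2) = 7 + w/2 - W/2)
E(l, j) = -658 (E(l, j) = -1*658 = -658)
X(529, 457)/E(404, -438) + Z(1*183, -154)/(-106464) = (7 + (1/2)*457 - 1/2*529)/(-658) + sqrt((1*183)**2 + (-154)**2)/(-106464) = (7 + 457/2 - 529/2)*(-1/658) + sqrt(183**2 + 23716)*(-1/106464) = -29*(-1/658) + sqrt(33489 + 23716)*(-1/106464) = 29/658 + sqrt(57205)*(-1/106464) = 29/658 - sqrt(57205)/106464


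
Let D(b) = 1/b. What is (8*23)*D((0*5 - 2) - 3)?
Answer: -184/5 ≈ -36.800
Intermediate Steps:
(8*23)*D((0*5 - 2) - 3) = (8*23)/((0*5 - 2) - 3) = 184/((0 - 2) - 3) = 184/(-2 - 3) = 184/(-5) = 184*(-⅕) = -184/5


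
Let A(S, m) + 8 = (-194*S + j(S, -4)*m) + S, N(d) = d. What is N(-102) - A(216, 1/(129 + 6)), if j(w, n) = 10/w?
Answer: 121288103/2916 ≈ 41594.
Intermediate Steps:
A(S, m) = -8 - 193*S + 10*m/S (A(S, m) = -8 + ((-194*S + (10/S)*m) + S) = -8 + ((-194*S + 10*m/S) + S) = -8 + (-193*S + 10*m/S) = -8 - 193*S + 10*m/S)
N(-102) - A(216, 1/(129 + 6)) = -102 - (-8 - 193*216 + 10/((129 + 6)*216)) = -102 - (-8 - 41688 + 10*(1/216)/135) = -102 - (-8 - 41688 + 10*(1/135)*(1/216)) = -102 - (-8 - 41688 + 1/2916) = -102 - 1*(-121585535/2916) = -102 + 121585535/2916 = 121288103/2916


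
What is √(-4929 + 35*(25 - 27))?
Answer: I*√4999 ≈ 70.704*I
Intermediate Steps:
√(-4929 + 35*(25 - 27)) = √(-4929 + 35*(-2)) = √(-4929 - 70) = √(-4999) = I*√4999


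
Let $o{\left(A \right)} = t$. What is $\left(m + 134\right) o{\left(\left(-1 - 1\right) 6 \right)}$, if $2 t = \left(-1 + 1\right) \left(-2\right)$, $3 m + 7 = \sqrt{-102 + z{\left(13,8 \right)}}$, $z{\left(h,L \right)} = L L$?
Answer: $0$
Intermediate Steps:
$z{\left(h,L \right)} = L^{2}$
$m = - \frac{7}{3} + \frac{i \sqrt{38}}{3}$ ($m = - \frac{7}{3} + \frac{\sqrt{-102 + 8^{2}}}{3} = - \frac{7}{3} + \frac{\sqrt{-102 + 64}}{3} = - \frac{7}{3} + \frac{\sqrt{-38}}{3} = - \frac{7}{3} + \frac{i \sqrt{38}}{3} \approx -2.3333 + 2.0548 i$)
$t = 0$ ($t = \frac{\left(-1 + 1\right) \left(-2\right)}{2} = \frac{0 \left(-2\right)}{2} = \frac{1}{2} \cdot 0 = 0$)
$o{\left(A \right)} = 0$
$\left(m + 134\right) o{\left(\left(-1 - 1\right) 6 \right)} = \left(\left(- \frac{7}{3} + \frac{i \sqrt{38}}{3}\right) + 134\right) 0 = \left(\frac{395}{3} + \frac{i \sqrt{38}}{3}\right) 0 = 0$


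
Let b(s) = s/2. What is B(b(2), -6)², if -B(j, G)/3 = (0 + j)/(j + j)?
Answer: 9/4 ≈ 2.2500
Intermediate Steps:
b(s) = s/2 (b(s) = s*(½) = s/2)
B(j, G) = -3/2 (B(j, G) = -3*(0 + j)/(j + j) = -3*j/(2*j) = -3*j*1/(2*j) = -3*½ = -3/2)
B(b(2), -6)² = (-3/2)² = 9/4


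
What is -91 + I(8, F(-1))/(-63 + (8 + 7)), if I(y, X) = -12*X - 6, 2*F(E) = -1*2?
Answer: -729/8 ≈ -91.125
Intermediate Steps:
F(E) = -1 (F(E) = (-1*2)/2 = (½)*(-2) = -1)
I(y, X) = -6 - 12*X
-91 + I(8, F(-1))/(-63 + (8 + 7)) = -91 + (-6 - 12*(-1))/(-63 + (8 + 7)) = -91 + (-6 + 12)/(-63 + 15) = -91 + 6/(-48) = -91 + 6*(-1/48) = -91 - ⅛ = -729/8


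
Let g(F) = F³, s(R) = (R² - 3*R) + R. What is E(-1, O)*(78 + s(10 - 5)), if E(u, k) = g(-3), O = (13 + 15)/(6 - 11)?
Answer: -2511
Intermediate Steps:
s(R) = R² - 2*R
O = -28/5 (O = 28/(-5) = 28*(-⅕) = -28/5 ≈ -5.6000)
E(u, k) = -27 (E(u, k) = (-3)³ = -27)
E(-1, O)*(78 + s(10 - 5)) = -27*(78 + (10 - 5)*(-2 + (10 - 5))) = -27*(78 + 5*(-2 + 5)) = -27*(78 + 5*3) = -27*(78 + 15) = -27*93 = -2511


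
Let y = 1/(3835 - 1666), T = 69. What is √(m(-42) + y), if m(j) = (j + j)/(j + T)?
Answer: I*√1626027/723 ≈ 1.7637*I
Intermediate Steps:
y = 1/2169 ≈ 0.00046104
m(j) = 2*j/(69 + j) (m(j) = (j + j)/(j + 69) = (2*j)/(69 + j) = 2*j/(69 + j))
√(m(-42) + y) = √(2*(-42)/(69 - 42) + 1/2169) = √(2*(-42)/27 + 1/2169) = √(2*(-42)*(1/27) + 1/2169) = √(-28/9 + 1/2169) = √(-2249/723) = I*√1626027/723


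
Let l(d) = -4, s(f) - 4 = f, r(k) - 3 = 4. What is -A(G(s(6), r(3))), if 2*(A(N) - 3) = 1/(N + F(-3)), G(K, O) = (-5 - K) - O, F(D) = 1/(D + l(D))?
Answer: -923/310 ≈ -2.9774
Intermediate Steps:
r(k) = 7 (r(k) = 3 + 4 = 7)
s(f) = 4 + f
F(D) = 1/(-4 + D) (F(D) = 1/(D - 4) = 1/(-4 + D))
G(K, O) = -5 - K - O
A(N) = 3 + 1/(2*(-⅐ + N)) (A(N) = 3 + 1/(2*(N + 1/(-4 - 3))) = 3 + 1/(2*(N + 1/(-7))) = 3 + 1/(2*(N - ⅐)) = 3 + 1/(2*(-⅐ + N)))
-A(G(s(6), r(3))) = -(1 + 42*(-5 - (4 + 6) - 1*7))/(2*(-1 + 7*(-5 - (4 + 6) - 1*7))) = -(1 + 42*(-5 - 1*10 - 7))/(2*(-1 + 7*(-5 - 1*10 - 7))) = -(1 + 42*(-5 - 10 - 7))/(2*(-1 + 7*(-5 - 10 - 7))) = -(1 + 42*(-22))/(2*(-1 + 7*(-22))) = -(1 - 924)/(2*(-1 - 154)) = -(-923)/(2*(-155)) = -(-1)*(-923)/(2*155) = -1*923/310 = -923/310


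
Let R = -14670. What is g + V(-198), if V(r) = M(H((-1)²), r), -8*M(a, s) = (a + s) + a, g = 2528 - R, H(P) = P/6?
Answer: 413345/24 ≈ 17223.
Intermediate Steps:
H(P) = P/6 (H(P) = P*(⅙) = P/6)
g = 17198 (g = 2528 - 1*(-14670) = 2528 + 14670 = 17198)
M(a, s) = -a/4 - s/8 (M(a, s) = -((a + s) + a)/8 = -(s + 2*a)/8 = -a/4 - s/8)
V(r) = -1/24 - r/8 (V(r) = -(-1)²/24 - r/8 = -1/24 - r/8)
g + V(-198) = 17198 + (-1/24 - ⅛*(-198)) = 17198 + (-1/24 + 99/4) = 17198 + 593/24 = 413345/24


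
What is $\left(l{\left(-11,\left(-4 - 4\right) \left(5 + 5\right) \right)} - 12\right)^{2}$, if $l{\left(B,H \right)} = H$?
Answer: $8464$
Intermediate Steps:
$\left(l{\left(-11,\left(-4 - 4\right) \left(5 + 5\right) \right)} - 12\right)^{2} = \left(\left(-4 - 4\right) \left(5 + 5\right) - 12\right)^{2} = \left(\left(-8\right) 10 - 12\right)^{2} = \left(-80 - 12\right)^{2} = \left(-92\right)^{2} = 8464$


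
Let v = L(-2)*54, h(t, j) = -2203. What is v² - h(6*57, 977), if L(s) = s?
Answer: 13867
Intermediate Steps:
v = -108 (v = -2*54 = -108)
v² - h(6*57, 977) = (-108)² - 1*(-2203) = 11664 + 2203 = 13867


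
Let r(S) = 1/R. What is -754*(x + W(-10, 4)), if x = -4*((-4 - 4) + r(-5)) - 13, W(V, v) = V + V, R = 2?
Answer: 2262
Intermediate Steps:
W(V, v) = 2*V
r(S) = 1/2
x = 17 (x = -4*((-4 - 4) + 1/2) - 13 = -4*(-8 + 1/2) - 13 = -4*(-15/2) - 13 = 30 - 13 = 17)
-754*(x + W(-10, 4)) = -754*(17 + 2*(-10)) = -754*(17 - 20) = -754*(-3) = 2262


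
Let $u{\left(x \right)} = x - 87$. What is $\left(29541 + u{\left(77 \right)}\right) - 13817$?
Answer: $15714$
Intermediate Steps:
$u{\left(x \right)} = -87 + x$ ($u{\left(x \right)} = x - 87 = -87 + x$)
$\left(29541 + u{\left(77 \right)}\right) - 13817 = \left(29541 + \left(-87 + 77\right)\right) - 13817 = \left(29541 - 10\right) - 13817 = 29531 - 13817 = 15714$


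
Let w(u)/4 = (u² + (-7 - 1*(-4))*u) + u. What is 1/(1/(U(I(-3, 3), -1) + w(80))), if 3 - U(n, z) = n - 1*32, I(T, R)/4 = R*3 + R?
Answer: 24947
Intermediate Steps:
I(T, R) = 16*R (I(T, R) = 4*(R*3 + R) = 4*(3*R + R) = 4*(4*R) = 16*R)
U(n, z) = 35 - n (U(n, z) = 3 - (n - 1*32) = 3 - (n - 32) = 3 - (-32 + n) = 3 + (32 - n) = 35 - n)
w(u) = -8*u + 4*u² (w(u) = 4*((u² + (-7 - 1*(-4))*u) + u) = 4*((u² + (-7 + 4)*u) + u) = 4*((u² - 3*u) + u) = 4*(u² - 2*u) = -8*u + 4*u²)
1/(1/(U(I(-3, 3), -1) + w(80))) = 1/(1/((35 - 16*3) + 4*80*(-2 + 80))) = 1/(1/((35 - 1*48) + 4*80*78)) = 1/(1/((35 - 48) + 24960)) = 1/(1/(-13 + 24960)) = 1/(1/24947) = 24947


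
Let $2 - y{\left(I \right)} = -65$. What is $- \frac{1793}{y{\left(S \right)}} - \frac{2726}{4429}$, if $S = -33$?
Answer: $- \frac{8123839}{296743} \approx -27.377$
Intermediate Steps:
$y{\left(I \right)} = 67$ ($y{\left(I \right)} = 2 - -65 = 2 + 65 = 67$)
$- \frac{1793}{y{\left(S \right)}} - \frac{2726}{4429} = - \frac{1793}{67} - \frac{2726}{4429} = - \frac{8123839}{296743}$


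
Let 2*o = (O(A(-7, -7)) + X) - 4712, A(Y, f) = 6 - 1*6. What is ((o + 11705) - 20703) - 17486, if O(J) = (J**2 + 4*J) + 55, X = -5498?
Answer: -63123/2 ≈ -31562.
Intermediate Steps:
A(Y, f) = 0 (A(Y, f) = 6 - 6 = 0)
O(J) = 55 + J**2 + 4*J
o = -10155/2 (o = (((55 + 0**2 + 4*0) - 5498) - 4712)/2 = (((55 + 0 + 0) - 5498) - 4712)/2 = ((55 - 5498) - 4712)/2 = (-5443 - 4712)/2 = (1/2)*(-10155) = -10155/2 ≈ -5077.5)
((o + 11705) - 20703) - 17486 = ((-10155/2 + 11705) - 20703) - 17486 = (13255/2 - 20703) - 17486 = -28151/2 - 17486 = -63123/2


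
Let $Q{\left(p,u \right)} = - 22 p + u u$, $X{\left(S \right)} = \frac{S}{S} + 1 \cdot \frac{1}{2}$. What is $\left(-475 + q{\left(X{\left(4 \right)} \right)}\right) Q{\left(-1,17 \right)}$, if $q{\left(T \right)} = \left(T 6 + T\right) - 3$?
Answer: $- \frac{290785}{2} \approx -1.4539 \cdot 10^{5}$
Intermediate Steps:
$X{\left(S \right)} = \frac{3}{2}$ ($X{\left(S \right)} = 1 + 1 \cdot \frac{1}{2} = 1 + \frac{1}{2} = \frac{3}{2}$)
$Q{\left(p,u \right)} = u^{2} - 22 p$ ($Q{\left(p,u \right)} = - 22 p + u^{2} = u^{2} - 22 p$)
$q{\left(T \right)} = -3 + 7 T$ ($q{\left(T \right)} = \left(6 T + T\right) - 3 = 7 T - 3 = -3 + 7 T$)
$\left(-475 + q{\left(X{\left(4 \right)} \right)}\right) Q{\left(-1,17 \right)} = \left(-475 + \left(-3 + 7 \cdot \frac{3}{2}\right)\right) \left(17^{2} - -22\right) = \left(-475 + \left(-3 + \frac{21}{2}\right)\right) \left(289 + 22\right) = \left(-475 + \frac{15}{2}\right) 311 = \left(- \frac{935}{2}\right) 311 = - \frac{290785}{2}$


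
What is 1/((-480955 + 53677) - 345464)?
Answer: -1/772742 ≈ -1.2941e-6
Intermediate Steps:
1/((-480955 + 53677) - 345464) = 1/(-427278 - 345464) = 1/(-772742) = -1/772742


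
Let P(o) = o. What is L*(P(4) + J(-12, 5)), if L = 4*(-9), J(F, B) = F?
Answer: 288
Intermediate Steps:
L = -36
L*(P(4) + J(-12, 5)) = -36*(4 - 12) = -36*(-8) = 288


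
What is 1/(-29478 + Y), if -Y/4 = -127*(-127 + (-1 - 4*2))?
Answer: -1/98566 ≈ -1.0145e-5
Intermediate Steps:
Y = -69088 (Y = -(-508)*(-127 + (-1 - 4*2)) = -(-508)*(-127 + (-1 - 8)) = -(-508)*(-127 - 9) = -(-508)*(-136) = -4*17272 = -69088)
1/(-29478 + Y) = 1/(-29478 - 69088) = 1/(-98566) = -1/98566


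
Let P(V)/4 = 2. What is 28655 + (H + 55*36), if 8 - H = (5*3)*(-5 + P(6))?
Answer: 30598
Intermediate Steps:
P(V) = 8 (P(V) = 4*2 = 8)
H = -37 (H = 8 - 5*3*(-5 + 8) = 8 - 15*3 = 8 - 1*45 = 8 - 45 = -37)
28655 + (H + 55*36) = 28655 + (-37 + 55*36) = 28655 + (-37 + 1980) = 28655 + 1943 = 30598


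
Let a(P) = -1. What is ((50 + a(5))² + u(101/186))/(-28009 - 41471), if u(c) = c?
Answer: -446687/12923280 ≈ -0.034564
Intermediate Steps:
((50 + a(5))² + u(101/186))/(-28009 - 41471) = ((50 - 1)² + 101/186)/(-28009 - 41471) = (49² + 101*(1/186))/(-69480) = (2401 + 101/186)*(-1/69480) = (446687/186)*(-1/69480) = -446687/12923280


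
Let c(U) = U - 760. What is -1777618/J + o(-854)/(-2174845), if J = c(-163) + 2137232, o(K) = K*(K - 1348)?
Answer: -7883389784182/4646140947105 ≈ -1.6968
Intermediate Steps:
c(U) = -760 + U
o(K) = K*(-1348 + K)
J = 2136309 (J = (-760 - 163) + 2137232 = -923 + 2137232 = 2136309)
-1777618/J + o(-854)/(-2174845) = -1777618/2136309 - 854*(-1348 - 854)/(-2174845) = -1777618*1/2136309 - 854*(-2202)*(-1/2174845) = -1777618/2136309 + 1880508*(-1/2174845) = -1777618/2136309 - 1880508/2174845 = -7883389784182/4646140947105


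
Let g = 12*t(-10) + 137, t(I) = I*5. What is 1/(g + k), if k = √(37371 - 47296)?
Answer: -463/224294 - 5*I*√397/224294 ≈ -0.0020643 - 0.00044417*I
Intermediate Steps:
t(I) = 5*I
g = -463 (g = 12*(5*(-10)) + 137 = 12*(-50) + 137 = -600 + 137 = -463)
k = 5*I*√397 (k = √(-9925) = 5*I*√397 ≈ 99.624*I)
1/(g + k) = 1/(-463 + 5*I*√397)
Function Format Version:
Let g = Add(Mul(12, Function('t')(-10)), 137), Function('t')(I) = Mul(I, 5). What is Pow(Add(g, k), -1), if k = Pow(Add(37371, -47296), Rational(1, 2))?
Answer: Add(Rational(-463, 224294), Mul(Rational(-5, 224294), I, Pow(397, Rational(1, 2)))) ≈ Add(-0.0020643, Mul(-0.00044417, I))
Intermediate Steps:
Function('t')(I) = Mul(5, I)
g = -463 (g = Add(Mul(12, Mul(5, -10)), 137) = Add(Mul(12, -50), 137) = Add(-600, 137) = -463)
k = Mul(5, I, Pow(397, Rational(1, 2))) (k = Pow(-9925, Rational(1, 2)) = Mul(5, I, Pow(397, Rational(1, 2))) ≈ Mul(99.624, I))
Pow(Add(g, k), -1) = Pow(Add(-463, Mul(5, I, Pow(397, Rational(1, 2)))), -1)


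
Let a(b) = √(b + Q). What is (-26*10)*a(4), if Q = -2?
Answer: -260*√2 ≈ -367.70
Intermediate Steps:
a(b) = √(-2 + b) (a(b) = √(b - 2) = √(-2 + b))
(-26*10)*a(4) = (-26*10)*√(-2 + 4) = -260*√2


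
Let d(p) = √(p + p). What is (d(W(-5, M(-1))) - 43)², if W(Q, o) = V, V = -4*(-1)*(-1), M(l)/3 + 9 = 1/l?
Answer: 1841 - 172*I*√2 ≈ 1841.0 - 243.24*I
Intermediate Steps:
M(l) = -27 + 3/l
V = -4 (V = 4*(-1) = -4)
W(Q, o) = -4
d(p) = √2*√p (d(p) = √(2*p) = √2*√p)
(d(W(-5, M(-1))) - 43)² = (√2*√(-4) - 43)² = (√2*(2*I) - 43)² = (2*I*√2 - 43)² = (-43 + 2*I*√2)²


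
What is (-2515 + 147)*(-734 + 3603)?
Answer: -6793792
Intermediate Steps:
(-2515 + 147)*(-734 + 3603) = -2368*2869 = -6793792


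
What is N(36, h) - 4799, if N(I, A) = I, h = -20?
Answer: -4763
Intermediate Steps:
N(36, h) - 4799 = 36 - 4799 = -4763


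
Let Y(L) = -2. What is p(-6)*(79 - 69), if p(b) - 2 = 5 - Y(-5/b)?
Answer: 90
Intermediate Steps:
p(b) = 9 (p(b) = 2 + (5 - 1*(-2)) = 2 + (5 + 2) = 2 + 7 = 9)
p(-6)*(79 - 69) = 9*(79 - 69) = 9*10 = 90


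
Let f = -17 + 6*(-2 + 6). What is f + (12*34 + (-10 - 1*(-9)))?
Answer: 414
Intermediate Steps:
f = 7 (f = -17 + 6*4 = -17 + 24 = 7)
f + (12*34 + (-10 - 1*(-9))) = 7 + (12*34 + (-10 - 1*(-9))) = 7 + (408 + (-10 + 9)) = 7 + (408 - 1) = 7 + 407 = 414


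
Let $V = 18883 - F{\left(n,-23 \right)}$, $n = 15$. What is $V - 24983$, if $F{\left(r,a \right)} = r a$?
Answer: $-5755$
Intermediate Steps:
$F{\left(r,a \right)} = a r$
$V = 19228$ ($V = 18883 - \left(-23\right) 15 = 18883 - -345 = 18883 + 345 = 19228$)
$V - 24983 = 19228 - 24983 = -5755$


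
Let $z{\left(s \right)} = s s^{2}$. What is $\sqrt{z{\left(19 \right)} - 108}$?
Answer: $\sqrt{6751} \approx 82.164$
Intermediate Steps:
$z{\left(s \right)} = s^{3}$
$\sqrt{z{\left(19 \right)} - 108} = \sqrt{19^{3} - 108} = \sqrt{6859 - 108} = \sqrt{6751}$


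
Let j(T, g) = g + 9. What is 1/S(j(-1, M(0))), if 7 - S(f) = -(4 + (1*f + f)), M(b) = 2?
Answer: 1/33 ≈ 0.030303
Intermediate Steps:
j(T, g) = 9 + g
S(f) = 11 + 2*f (S(f) = 7 - (-1)*(4 + (1*f + f)) = 7 - (-1)*(4 + (f + f)) = 7 - (-1)*(4 + 2*f) = 7 - (-4 - 2*f) = 7 + (4 + 2*f) = 11 + 2*f)
1/S(j(-1, M(0))) = 1/(11 + 2*(9 + 2)) = 1/(11 + 2*11) = 1/(11 + 22) = 1/33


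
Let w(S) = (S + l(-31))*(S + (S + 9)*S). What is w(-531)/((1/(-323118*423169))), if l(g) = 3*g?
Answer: 23604338348526151008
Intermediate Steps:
w(S) = (-93 + S)*(S + S*(9 + S)) (w(S) = (S + 3*(-31))*(S + (S + 9)*S) = (S - 93)*(S + (9 + S)*S) = (-93 + S)*(S + S*(9 + S)))
w(-531)/((1/(-323118*423169))) = (-531*(-930 + (-531)² - 83*(-531)))/((1/(-323118*423169))) = (-531*(-930 + 281961 + 44073))/((-1/323118*1/423169)) = (-531*325104)/(-1/136733520942) = -172630224*(-136733520942) = 23604338348526151008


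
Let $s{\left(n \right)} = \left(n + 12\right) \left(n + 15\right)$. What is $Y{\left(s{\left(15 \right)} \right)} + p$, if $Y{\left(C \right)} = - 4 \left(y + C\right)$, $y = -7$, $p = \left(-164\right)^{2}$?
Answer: $23684$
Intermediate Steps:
$s{\left(n \right)} = \left(12 + n\right) \left(15 + n\right)$
$p = 26896$
$Y{\left(C \right)} = 28 - 4 C$ ($Y{\left(C \right)} = - 4 \left(-7 + C\right) = 28 - 4 C$)
$Y{\left(s{\left(15 \right)} \right)} + p = \left(28 - 4 \left(180 + 15^{2} + 27 \cdot 15\right)\right) + 26896 = \left(28 - 4 \left(180 + 225 + 405\right)\right) + 26896 = \left(28 - 3240\right) + 26896 = -3212 + 26896 = 23684$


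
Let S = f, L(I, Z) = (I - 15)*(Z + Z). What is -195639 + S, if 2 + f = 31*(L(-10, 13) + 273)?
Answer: -207328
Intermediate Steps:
L(I, Z) = 2*Z*(-15 + I) (L(I, Z) = (-15 + I)*(2*Z) = 2*Z*(-15 + I))
f = -11689 (f = -2 + 31*(2*13*(-15 - 10) + 273) = -2 + 31*(2*13*(-25) + 273) = -2 + 31*(-650 + 273) = -2 + 31*(-377) = -2 - 11687 = -11689)
S = -11689
-195639 + S = -195639 - 11689 = -207328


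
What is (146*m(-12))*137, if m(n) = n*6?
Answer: -1440144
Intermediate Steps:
m(n) = 6*n
(146*m(-12))*137 = (146*(6*(-12)))*137 = (146*(-72))*137 = -10512*137 = -1440144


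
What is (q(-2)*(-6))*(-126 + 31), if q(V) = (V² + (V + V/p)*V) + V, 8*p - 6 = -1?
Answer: 7068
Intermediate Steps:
p = 5/8 (p = ¾ + (⅛)*(-1) = ¾ - ⅛ = 5/8 ≈ 0.62500)
q(V) = V + 18*V²/5 (q(V) = (V² + (V + V/(5/8))*V) + V = (V² + (V + V*(8/5))*V) + V = (V² + (V + 8*V/5)*V) + V = (V² + (13*V/5)*V) + V = (V² + 13*V²/5) + V = 18*V²/5 + V = V + 18*V²/5)
(q(-2)*(-6))*(-126 + 31) = (((⅕)*(-2)*(5 + 18*(-2)))*(-6))*(-126 + 31) = (((⅕)*(-2)*(5 - 36))*(-6))*(-95) = (((⅕)*(-2)*(-31))*(-6))*(-95) = ((62/5)*(-6))*(-95) = -372/5*(-95) = 7068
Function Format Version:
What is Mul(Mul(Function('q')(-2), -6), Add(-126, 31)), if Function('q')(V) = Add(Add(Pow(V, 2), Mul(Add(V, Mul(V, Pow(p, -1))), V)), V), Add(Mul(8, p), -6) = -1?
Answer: 7068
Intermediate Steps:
p = Rational(5, 8) (p = Add(Rational(3, 4), Mul(Rational(1, 8), -1)) = Add(Rational(3, 4), Rational(-1, 8)) = Rational(5, 8) ≈ 0.62500)
Function('q')(V) = Add(V, Mul(Rational(18, 5), Pow(V, 2))) (Function('q')(V) = Add(Add(Pow(V, 2), Mul(Add(V, Mul(V, Pow(Rational(5, 8), -1))), V)), V) = Add(Add(Pow(V, 2), Mul(Add(V, Mul(V, Rational(8, 5))), V)), V) = Add(Add(Pow(V, 2), Mul(Add(V, Mul(Rational(8, 5), V)), V)), V) = Add(Add(Pow(V, 2), Mul(Mul(Rational(13, 5), V), V)), V) = Add(Add(Pow(V, 2), Mul(Rational(13, 5), Pow(V, 2))), V) = Add(Mul(Rational(18, 5), Pow(V, 2)), V) = Add(V, Mul(Rational(18, 5), Pow(V, 2))))
Mul(Mul(Function('q')(-2), -6), Add(-126, 31)) = Mul(Mul(Mul(Rational(1, 5), -2, Add(5, Mul(18, -2))), -6), Add(-126, 31)) = Mul(Mul(Mul(Rational(1, 5), -2, Add(5, -36)), -6), -95) = Mul(Mul(Mul(Rational(1, 5), -2, -31), -6), -95) = Mul(Mul(Rational(62, 5), -6), -95) = Mul(Rational(-372, 5), -95) = 7068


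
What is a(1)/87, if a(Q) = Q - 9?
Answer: -8/87 ≈ -0.091954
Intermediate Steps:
a(Q) = -9 + Q
a(1)/87 = (-9 + 1)/87 = -8*1/87 = -8/87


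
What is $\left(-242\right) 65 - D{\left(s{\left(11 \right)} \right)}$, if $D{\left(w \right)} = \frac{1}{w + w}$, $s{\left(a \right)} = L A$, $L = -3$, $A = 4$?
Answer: $- \frac{377519}{24} \approx -15730.0$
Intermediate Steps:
$s{\left(a \right)} = -12$ ($s{\left(a \right)} = \left(-3\right) 4 = -12$)
$D{\left(w \right)} = \frac{1}{2 w}$
$\left(-242\right) 65 - D{\left(s{\left(11 \right)} \right)} = \left(-242\right) 65 - \frac{1}{2 \left(-12\right)} = -15730 - \frac{1}{2} \left(- \frac{1}{12}\right) = -15730 - - \frac{1}{24} = -15730 + \frac{1}{24} = - \frac{377519}{24}$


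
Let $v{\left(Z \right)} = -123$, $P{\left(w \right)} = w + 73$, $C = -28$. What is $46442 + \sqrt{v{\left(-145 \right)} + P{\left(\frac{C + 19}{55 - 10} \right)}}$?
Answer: $46442 + \frac{i \sqrt{1255}}{5} \approx 46442.0 + 7.0852 i$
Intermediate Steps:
$P{\left(w \right)} = 73 + w$
$46442 + \sqrt{v{\left(-145 \right)} + P{\left(\frac{C + 19}{55 - 10} \right)}} = 46442 + \sqrt{-123 + \left(73 + \frac{-28 + 19}{55 - 10}\right)} = 46442 + \sqrt{-123 + \left(73 - \frac{9}{45}\right)} = 46442 + \sqrt{-123 + \left(73 - \frac{1}{5}\right)} = 46442 + \sqrt{-123 + \frac{364}{5}} = 46442 + \sqrt{- \frac{251}{5}} = 46442 + \frac{i \sqrt{1255}}{5}$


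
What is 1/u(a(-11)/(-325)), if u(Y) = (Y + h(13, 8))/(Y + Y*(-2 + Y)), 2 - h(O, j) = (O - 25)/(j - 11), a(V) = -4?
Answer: 642/104975 ≈ 0.0061157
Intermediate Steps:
h(O, j) = 2 - (-25 + O)/(-11 + j) (h(O, j) = 2 - (O - 25)/(j - 11) = 2 - (-25 + O)/(-11 + j))
u(Y) = (-2 + Y)/(Y + Y*(-2 + Y)) (u(Y) = (Y + (3 - 1*13 + 2*8)/(-11 + 8))/(Y + Y*(-2 + Y)) = (Y + (3 - 13 + 16)/(-3))/(Y + Y*(-2 + Y)) = (Y - 1/3*6)/(Y + Y*(-2 + Y)) = (Y - 2)/(Y + Y*(-2 + Y)) = (-2 + Y)/(Y + Y*(-2 + Y)))
1/u(a(-11)/(-325)) = 1/((-2 - 4/(-325))/(((-4/(-325)))*(-1 - 4/(-325)))) = 1/((-2 - 4*(-1/325))/(((-4*(-1/325)))*(-1 - 4*(-1/325)))) = 1/((-2 + 4/325)/((4/325)*(-1 + 4/325))) = 1/((325/4)*(-646/325)/(-321/325)) = 1/((325/4)*(-325/321)*(-646/325)) = 1/(104975/642) = 642/104975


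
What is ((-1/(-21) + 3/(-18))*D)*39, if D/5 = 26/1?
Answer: -4225/7 ≈ -603.57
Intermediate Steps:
D = 130 (D = 5*(26/1) = 5*(26*1) = 5*26 = 130)
((-1/(-21) + 3/(-18))*D)*39 = ((-1/(-21) + 3/(-18))*130)*39 = ((-1*(-1/21) + 3*(-1/18))*130)*39 = ((1/21 - 1/6)*130)*39 = -5/42*130*39 = -325/21*39 = -4225/7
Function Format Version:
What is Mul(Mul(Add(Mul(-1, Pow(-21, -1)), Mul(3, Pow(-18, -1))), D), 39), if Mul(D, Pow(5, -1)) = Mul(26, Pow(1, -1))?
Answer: Rational(-4225, 7) ≈ -603.57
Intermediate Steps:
D = 130 (D = Mul(5, Mul(26, Pow(1, -1))) = Mul(5, Mul(26, 1)) = Mul(5, 26) = 130)
Mul(Mul(Add(Mul(-1, Pow(-21, -1)), Mul(3, Pow(-18, -1))), D), 39) = Mul(Mul(Add(Mul(-1, Pow(-21, -1)), Mul(3, Pow(-18, -1))), 130), 39) = Mul(Mul(Add(Mul(-1, Rational(-1, 21)), Mul(3, Rational(-1, 18))), 130), 39) = Mul(Mul(Add(Rational(1, 21), Rational(-1, 6)), 130), 39) = Mul(Mul(Rational(-5, 42), 130), 39) = Mul(Rational(-325, 21), 39) = Rational(-4225, 7)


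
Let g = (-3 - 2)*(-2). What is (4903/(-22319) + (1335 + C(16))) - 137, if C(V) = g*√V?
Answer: 27626019/22319 ≈ 1237.8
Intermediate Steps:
g = 10 (g = -5*(-2) = 10)
C(V) = 10*√V
(4903/(-22319) + (1335 + C(16))) - 137 = (4903/(-22319) + (1335 + 10*√16)) - 137 = (4903*(-1/22319) + (1335 + 10*4)) - 137 = (-4903/22319 + (1335 + 40)) - 137 = (-4903/22319 + 1375) - 137 = 30683722/22319 - 137 = 27626019/22319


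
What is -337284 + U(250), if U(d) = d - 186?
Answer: -337220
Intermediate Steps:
U(d) = -186 + d
-337284 + U(250) = -337284 + (-186 + 250) = -337284 + 64 = -337220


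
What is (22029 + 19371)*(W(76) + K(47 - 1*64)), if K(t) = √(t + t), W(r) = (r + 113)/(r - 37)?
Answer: 2608200/13 + 41400*I*√34 ≈ 2.0063e+5 + 2.414e+5*I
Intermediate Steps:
W(r) = (113 + r)/(-37 + r)
K(t) = √2*√t (K(t) = √(2*t) = √2*√t)
(22029 + 19371)*(W(76) + K(47 - 1*64)) = (22029 + 19371)*((113 + 76)/(-37 + 76) + √2*√(47 - 1*64)) = 41400*(189/39 + √2*√(47 - 64)) = 41400*((1/39)*189 + √2*√(-17)) = 41400*(63/13 + √2*(I*√17)) = 41400*(63/13 + I*√34) = 2608200/13 + 41400*I*√34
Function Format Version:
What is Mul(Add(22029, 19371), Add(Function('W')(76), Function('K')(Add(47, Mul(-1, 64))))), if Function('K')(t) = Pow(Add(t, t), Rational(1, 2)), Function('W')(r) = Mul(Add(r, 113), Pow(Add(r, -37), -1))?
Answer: Add(Rational(2608200, 13), Mul(41400, I, Pow(34, Rational(1, 2)))) ≈ Add(2.0063e+5, Mul(2.4140e+5, I))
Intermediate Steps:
Function('W')(r) = Mul(Pow(Add(-37, r), -1), Add(113, r)) (Function('W')(r) = Mul(Add(113, r), Pow(Add(-37, r), -1)) = Mul(Pow(Add(-37, r), -1), Add(113, r)))
Function('K')(t) = Mul(Pow(2, Rational(1, 2)), Pow(t, Rational(1, 2))) (Function('K')(t) = Pow(Mul(2, t), Rational(1, 2)) = Mul(Pow(2, Rational(1, 2)), Pow(t, Rational(1, 2))))
Mul(Add(22029, 19371), Add(Function('W')(76), Function('K')(Add(47, Mul(-1, 64))))) = Mul(Add(22029, 19371), Add(Mul(Pow(Add(-37, 76), -1), Add(113, 76)), Mul(Pow(2, Rational(1, 2)), Pow(Add(47, Mul(-1, 64)), Rational(1, 2))))) = Mul(41400, Add(Mul(Pow(39, -1), 189), Mul(Pow(2, Rational(1, 2)), Pow(Add(47, -64), Rational(1, 2))))) = Mul(41400, Add(Mul(Rational(1, 39), 189), Mul(Pow(2, Rational(1, 2)), Pow(-17, Rational(1, 2))))) = Mul(41400, Add(Rational(63, 13), Mul(Pow(2, Rational(1, 2)), Mul(I, Pow(17, Rational(1, 2)))))) = Mul(41400, Add(Rational(63, 13), Mul(I, Pow(34, Rational(1, 2))))) = Add(Rational(2608200, 13), Mul(41400, I, Pow(34, Rational(1, 2))))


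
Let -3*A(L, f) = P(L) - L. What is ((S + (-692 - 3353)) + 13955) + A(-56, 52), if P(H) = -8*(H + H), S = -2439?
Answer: 21461/3 ≈ 7153.7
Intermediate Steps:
P(H) = -16*H
A(L, f) = 17*L/3 (A(L, f) = -(-16*L - L)/3 = -(-17)*L/3 = 17*L/3)
((S + (-692 - 3353)) + 13955) + A(-56, 52) = ((-2439 + (-692 - 3353)) + 13955) + (17/3)*(-56) = ((-2439 - 4045) + 13955) - 952/3 = (-6484 + 13955) - 952/3 = 7471 - 952/3 = 21461/3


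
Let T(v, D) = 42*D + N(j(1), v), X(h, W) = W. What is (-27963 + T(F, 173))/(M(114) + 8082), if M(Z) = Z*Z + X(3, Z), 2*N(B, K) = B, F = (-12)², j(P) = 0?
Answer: -6899/7064 ≈ -0.97664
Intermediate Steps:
F = 144
N(B, K) = B/2
M(Z) = Z + Z² (M(Z) = Z*Z + Z = Z² + Z = Z + Z²)
T(v, D) = 42*D (T(v, D) = 42*D + (½)*0 = 42*D + 0 = 42*D)
(-27963 + T(F, 173))/(M(114) + 8082) = (-27963 + 42*173)/(114*(1 + 114) + 8082) = (-27963 + 7266)/(114*115 + 8082) = -20697/(13110 + 8082) = -20697/21192 = -20697*1/21192 = -6899/7064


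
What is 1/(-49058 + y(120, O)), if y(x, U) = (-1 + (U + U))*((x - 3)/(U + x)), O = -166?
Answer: -46/2217707 ≈ -2.0742e-5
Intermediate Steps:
y(x, U) = (-1 + 2*U)*(-3 + x)/(U + x) (y(x, U) = (-1 + 2*U)*((-3 + x)/(U + x)) = (-1 + 2*U)*(-3 + x)/(U + x))
1/(-49058 + y(120, O)) = 1/(-49058 + (3 - 1*120 - 6*(-166) + 2*(-166)*120)/(-166 + 120)) = 1/(-49058 + (3 - 120 + 996 - 39840)/(-46)) = 1/(-49058 - 1/46*(-38961)) = 1/(-49058 + 38961/46) = 1/(-2217707/46) = -46/2217707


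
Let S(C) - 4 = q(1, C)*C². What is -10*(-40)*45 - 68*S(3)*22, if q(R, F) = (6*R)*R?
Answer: -68768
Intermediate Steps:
q(R, F) = 6*R²
S(C) = 4 + 6*C² (S(C) = 4 + (6*1²)*C² = 4 + (6*1)*C² = 4 + 6*C²)
-10*(-40)*45 - 68*S(3)*22 = -10*(-40)*45 - 68*(4 + 6*3²)*22 = 400*45 - 68*(4 + 6*9)*22 = 18000 - 68*(4 + 54)*22 = 18000 - 68*58*22 = 18000 - 3944*22 = 18000 - 1*86768 = 18000 - 86768 = -68768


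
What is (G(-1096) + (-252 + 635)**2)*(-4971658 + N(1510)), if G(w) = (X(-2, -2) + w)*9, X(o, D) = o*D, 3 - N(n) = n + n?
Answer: -680838995175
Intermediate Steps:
N(n) = 3 - 2*n (N(n) = 3 - (n + n) = 3 - 2*n)
X(o, D) = D*o
G(w) = 36 + 9*w (G(w) = (-2*(-2) + w)*9 = (4 + w)*9 = 36 + 9*w)
(G(-1096) + (-252 + 635)**2)*(-4971658 + N(1510)) = ((36 + 9*(-1096)) + (-252 + 635)**2)*(-4971658 + (3 - 2*1510)) = ((36 - 9864) + 383**2)*(-4971658 + (3 - 3020)) = (-9828 + 146689)*(-4971658 - 3017) = 136861*(-4974675) = -680838995175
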